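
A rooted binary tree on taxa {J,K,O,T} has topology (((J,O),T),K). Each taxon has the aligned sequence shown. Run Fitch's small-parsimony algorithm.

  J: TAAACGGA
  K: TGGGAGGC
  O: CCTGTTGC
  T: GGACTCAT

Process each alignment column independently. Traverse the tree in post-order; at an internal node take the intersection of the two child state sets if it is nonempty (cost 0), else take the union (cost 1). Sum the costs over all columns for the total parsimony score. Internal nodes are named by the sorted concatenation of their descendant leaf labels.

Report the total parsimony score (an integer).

15

[col 0] JO: children J:{T}, O:{C} ∪→ {C,T}; cost 1
[col 0] JOT: children JO:{C,T}, T:{G} ∪→ {C,G,T}; cost 1
[col 0] JKOT: children JOT:{C,G,T}, K:{T} ∩→ {T}; cost 0
[col 1] JO: children J:{A}, O:{C} ∪→ {A,C}; cost 1
[col 1] JOT: children JO:{A,C}, T:{G} ∪→ {A,C,G}; cost 1
[col 1] JKOT: children JOT:{A,C,G}, K:{G} ∩→ {G}; cost 0
[col 2] JO: children J:{A}, O:{T} ∪→ {A,T}; cost 1
[col 2] JOT: children JO:{A,T}, T:{A} ∩→ {A}; cost 0
[col 2] JKOT: children JOT:{A}, K:{G} ∪→ {A,G}; cost 1
[col 3] JO: children J:{A}, O:{G} ∪→ {A,G}; cost 1
[col 3] JOT: children JO:{A,G}, T:{C} ∪→ {A,C,G}; cost 1
[col 3] JKOT: children JOT:{A,C,G}, K:{G} ∩→ {G}; cost 0
[col 4] JO: children J:{C}, O:{T} ∪→ {C,T}; cost 1
[col 4] JOT: children JO:{C,T}, T:{T} ∩→ {T}; cost 0
[col 4] JKOT: children JOT:{T}, K:{A} ∪→ {A,T}; cost 1
[col 5] JO: children J:{G}, O:{T} ∪→ {G,T}; cost 1
[col 5] JOT: children JO:{G,T}, T:{C} ∪→ {C,G,T}; cost 1
[col 5] JKOT: children JOT:{C,G,T}, K:{G} ∩→ {G}; cost 0
[col 6] JO: children J:{G}, O:{G} ∩→ {G}; cost 0
[col 6] JOT: children JO:{G}, T:{A} ∪→ {A,G}; cost 1
[col 6] JKOT: children JOT:{A,G}, K:{G} ∩→ {G}; cost 0
[col 7] JO: children J:{A}, O:{C} ∪→ {A,C}; cost 1
[col 7] JOT: children JO:{A,C}, T:{T} ∪→ {A,C,T}; cost 1
[col 7] JKOT: children JOT:{A,C,T}, K:{C} ∩→ {C}; cost 0
per-site changes: [2, 2, 2, 2, 2, 2, 1, 2]; total = 15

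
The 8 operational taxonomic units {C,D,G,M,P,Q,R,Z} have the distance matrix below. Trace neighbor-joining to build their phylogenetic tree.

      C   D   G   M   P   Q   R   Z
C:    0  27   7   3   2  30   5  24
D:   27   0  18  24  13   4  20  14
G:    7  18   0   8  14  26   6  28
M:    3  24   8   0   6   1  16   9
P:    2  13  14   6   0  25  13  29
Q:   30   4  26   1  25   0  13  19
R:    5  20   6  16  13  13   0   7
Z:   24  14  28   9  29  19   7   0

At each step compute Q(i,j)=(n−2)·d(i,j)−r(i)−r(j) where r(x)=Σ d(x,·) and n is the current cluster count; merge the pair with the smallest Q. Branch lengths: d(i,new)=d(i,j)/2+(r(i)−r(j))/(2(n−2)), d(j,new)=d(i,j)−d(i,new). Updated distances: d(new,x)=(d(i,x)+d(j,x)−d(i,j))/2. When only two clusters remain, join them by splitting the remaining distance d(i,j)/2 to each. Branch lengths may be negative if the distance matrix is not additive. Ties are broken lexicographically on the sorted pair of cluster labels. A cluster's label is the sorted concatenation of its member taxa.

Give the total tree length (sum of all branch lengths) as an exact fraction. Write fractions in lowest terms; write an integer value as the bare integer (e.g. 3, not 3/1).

1. join D+Q (d=4, Q=-214) ⇒ DQ; edges |D|=13/6, |Q|=11/6
  updated: d(C,DQ)=53/2, d(DQ,G)=20, d(DQ,M)=21/2, d(DQ,P)=17, d(DQ,R)=29/2, d(DQ,Z)=29/2
2. join DQ+Z (d=29/2, Q=-142) ⇒ DQZ; edges |DQ|=32/5, |Z|=81/10
  updated: d(C,DQZ)=18, d(DQZ,G)=67/4, d(DQZ,M)=5/2, d(DQZ,P)=63/4, d(DQZ,R)=7/2
3. join DQZ+R (d=7/2, Q=-86) ⇒ DQRZ; edges |DQZ|=27/8, |R|=1/8
  updated: d(C,DQRZ)=39/4, d(DQRZ,G)=77/8, d(DQRZ,M)=15/2, d(DQRZ,P)=101/8
4. join C+P (d=2, Q=-403/8) ⇒ CP; edges |C|=-55/48, |P|=151/48
  updated: d(CP,DQRZ)=163/16, d(CP,G)=19/2, d(CP,M)=7/2
5. join CP+M (d=7/2, Q=-563/16) ⇒ CMP; edges |CP|=179/64, |M|=45/64
  updated: d(CMP,DQRZ)=227/32, d(CMP,G)=7
6. join CMP+DQRZ (d=227/32, Q=-759/32) ⇒ CDMPQRZ; edges |CMP|=143/64, |DQRZ|=311/64
  updated: d(CDMPQRZ,G)=305/64
7. join CDMPQRZ+G (d=305/64) ⇒ CDGMPQRZ; edges |CDMPQRZ|=305/128, |G|=305/128
final tree: ((((C:-55/48,P:151/48):179/64,M:45/64):143/64,(((D:13/6,Q:11/6):32/5,Z:81/10):27/8,R:1/8):311/64):305/128,G:305/128)
total length: 2519/64

2519/64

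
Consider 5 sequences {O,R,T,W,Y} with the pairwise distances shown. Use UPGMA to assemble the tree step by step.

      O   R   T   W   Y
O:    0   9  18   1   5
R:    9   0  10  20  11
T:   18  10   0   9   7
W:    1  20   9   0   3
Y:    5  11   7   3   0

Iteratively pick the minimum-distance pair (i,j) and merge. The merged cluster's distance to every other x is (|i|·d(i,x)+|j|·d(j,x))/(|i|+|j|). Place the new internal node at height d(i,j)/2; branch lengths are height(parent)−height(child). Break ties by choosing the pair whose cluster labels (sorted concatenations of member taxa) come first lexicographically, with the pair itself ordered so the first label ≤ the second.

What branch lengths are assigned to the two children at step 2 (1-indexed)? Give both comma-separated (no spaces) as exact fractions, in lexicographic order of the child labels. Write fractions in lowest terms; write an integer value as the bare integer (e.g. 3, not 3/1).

1. join O+W (d=1) ⇒ OW; edges |O|=1/2, |W|=1/2
  updated: d(OW,R)=29/2, d(OW,T)=27/2, d(OW,Y)=4
2. join OW+Y (d=4) ⇒ OWY; edges |OW|=3/2, |Y|=2
  updated: d(OWY,R)=40/3, d(OWY,T)=34/3
3. join R+T (d=10) ⇒ RT; edges |R|=5, |T|=5
  updated: d(OWY,RT)=37/3
4. join OWY+RT (d=37/3) ⇒ ORTWY; edges |OWY|=25/6, |RT|=7/6
final tree: (((O:1/2,W:1/2):3/2,Y:2):25/6,(R:5,T:5):7/6)
total length: 119/6

3/2,2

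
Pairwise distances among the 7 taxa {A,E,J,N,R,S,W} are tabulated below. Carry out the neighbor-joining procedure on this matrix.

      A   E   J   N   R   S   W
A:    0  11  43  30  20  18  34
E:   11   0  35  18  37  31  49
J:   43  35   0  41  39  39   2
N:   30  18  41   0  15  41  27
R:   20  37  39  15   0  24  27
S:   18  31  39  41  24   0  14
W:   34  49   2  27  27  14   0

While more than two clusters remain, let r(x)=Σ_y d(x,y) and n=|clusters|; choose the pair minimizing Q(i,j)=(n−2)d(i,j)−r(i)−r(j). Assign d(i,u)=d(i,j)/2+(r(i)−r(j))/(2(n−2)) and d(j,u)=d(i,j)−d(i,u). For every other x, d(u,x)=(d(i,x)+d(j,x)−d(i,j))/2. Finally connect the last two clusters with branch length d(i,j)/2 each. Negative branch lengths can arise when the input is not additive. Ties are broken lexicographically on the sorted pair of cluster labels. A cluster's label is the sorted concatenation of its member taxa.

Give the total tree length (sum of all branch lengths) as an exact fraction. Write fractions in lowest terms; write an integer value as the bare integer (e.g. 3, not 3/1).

1169/16

iteration 1: select J,W (d=2, Q=-342); attach at lengths (28/5, -18/5); label the merged cluster JW
  updated: d(A,JW)=75/2, d(E,JW)=41, d(JW,N)=33, d(JW,R)=32, d(JW,S)=51/2
iteration 2: select A,E (d=11, Q=-421/2); attach at lengths (45/16, 131/16); label the merged cluster AE
  updated: d(AE,JW)=135/4, d(AE,N)=37/2, d(AE,R)=23, d(AE,S)=19
iteration 3: select JW,S (d=51/2, Q=-629/4); attach at lengths (365/24, 247/24); label the merged cluster JSW
  updated: d(AE,JSW)=109/8, d(JSW,N)=97/4, d(JSW,R)=61/4
iteration 4: select AE,JSW (d=109/8, Q=-81); attach at lengths (117/16, 101/16); label the merged cluster AEJSW
  updated: d(AEJSW,N)=233/16, d(AEJSW,R)=197/16
iteration 5: select AEJSW,N (d=233/16, Q=-335/8); attach at lengths (95/16, 69/8); label the merged cluster AEJNSW
  updated: d(AEJNSW,R)=51/8
iteration 6: select AEJNSW,R (d=51/8); attach at lengths (51/16, 51/16); label the merged cluster AEJNRSW
final tree: ((((A:45/16,E:131/16):117/16,((J:28/5,W:-18/5):365/24,S:247/24):101/16):95/16,N:69/8):51/16,R:51/16)
total length: 1169/16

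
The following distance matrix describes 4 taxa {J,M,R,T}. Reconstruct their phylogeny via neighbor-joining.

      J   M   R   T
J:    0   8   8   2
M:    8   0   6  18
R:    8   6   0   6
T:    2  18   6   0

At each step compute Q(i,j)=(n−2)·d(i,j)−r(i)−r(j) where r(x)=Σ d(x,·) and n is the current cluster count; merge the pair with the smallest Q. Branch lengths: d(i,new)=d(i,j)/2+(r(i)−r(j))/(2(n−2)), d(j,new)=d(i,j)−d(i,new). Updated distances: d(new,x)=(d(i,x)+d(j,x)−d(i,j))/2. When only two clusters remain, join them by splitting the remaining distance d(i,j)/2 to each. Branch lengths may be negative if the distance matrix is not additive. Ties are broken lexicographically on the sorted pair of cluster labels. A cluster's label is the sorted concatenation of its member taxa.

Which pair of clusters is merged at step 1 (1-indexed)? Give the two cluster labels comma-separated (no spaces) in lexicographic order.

1. join J+T (d=2, Q=-40) ⇒ JT; edges |J|=-1, |T|=3
  updated: d(JT,M)=12, d(JT,R)=6
2. join JT+M (d=12, Q=-24) ⇒ JMT; edges |JT|=6, |M|=6
  updated: d(JMT,R)=0
3. join JMT+R (d=0) ⇒ JMRT; edges |JMT|=0, |R|=0
final tree: (((J:-1,T:3):6,M:6):0,R:0)
total length: 14

J,T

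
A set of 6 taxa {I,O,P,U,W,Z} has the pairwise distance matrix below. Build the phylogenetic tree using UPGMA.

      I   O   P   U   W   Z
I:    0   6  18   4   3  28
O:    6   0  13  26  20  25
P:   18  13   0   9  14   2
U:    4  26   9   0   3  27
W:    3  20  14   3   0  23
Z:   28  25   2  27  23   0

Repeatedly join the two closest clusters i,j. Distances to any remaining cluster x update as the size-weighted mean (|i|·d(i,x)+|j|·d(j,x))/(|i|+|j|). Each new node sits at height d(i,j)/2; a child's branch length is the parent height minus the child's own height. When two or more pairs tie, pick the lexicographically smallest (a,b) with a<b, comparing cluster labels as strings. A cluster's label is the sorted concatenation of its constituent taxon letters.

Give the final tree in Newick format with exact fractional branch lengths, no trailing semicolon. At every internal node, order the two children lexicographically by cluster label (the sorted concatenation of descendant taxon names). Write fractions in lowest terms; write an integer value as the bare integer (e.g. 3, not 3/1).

((((I:3/2,W:3/2):1/4,U:7/4):83/12,O:26/3):55/48,(P:1,Z:1):141/16)

step 1: merge (P,Z) at d=2; branch lengths P→1, Z→1; new cluster PZ
  updated: d(I,PZ)=23, d(O,PZ)=19, d(PZ,U)=18, d(PZ,W)=37/2
step 2: merge (I,W) at d=3; branch lengths I→3/2, W→3/2; new cluster IW
  updated: d(IW,O)=13, d(IW,PZ)=83/4, d(IW,U)=7/2
step 3: merge (IW,U) at d=7/2; branch lengths IW→1/4, U→7/4; new cluster IUW
  updated: d(IUW,O)=52/3, d(IUW,PZ)=119/6
step 4: merge (IUW,O) at d=52/3; branch lengths IUW→83/12, O→26/3; new cluster IOUW
  updated: d(IOUW,PZ)=157/8
step 5: merge (IOUW,PZ) at d=157/8; branch lengths IOUW→55/48, PZ→141/16; new cluster IOPUWZ
final tree: ((((I:3/2,W:3/2):1/4,U:7/4):83/12,O:26/3):55/48,(P:1,Z:1):141/16)
total length: 781/24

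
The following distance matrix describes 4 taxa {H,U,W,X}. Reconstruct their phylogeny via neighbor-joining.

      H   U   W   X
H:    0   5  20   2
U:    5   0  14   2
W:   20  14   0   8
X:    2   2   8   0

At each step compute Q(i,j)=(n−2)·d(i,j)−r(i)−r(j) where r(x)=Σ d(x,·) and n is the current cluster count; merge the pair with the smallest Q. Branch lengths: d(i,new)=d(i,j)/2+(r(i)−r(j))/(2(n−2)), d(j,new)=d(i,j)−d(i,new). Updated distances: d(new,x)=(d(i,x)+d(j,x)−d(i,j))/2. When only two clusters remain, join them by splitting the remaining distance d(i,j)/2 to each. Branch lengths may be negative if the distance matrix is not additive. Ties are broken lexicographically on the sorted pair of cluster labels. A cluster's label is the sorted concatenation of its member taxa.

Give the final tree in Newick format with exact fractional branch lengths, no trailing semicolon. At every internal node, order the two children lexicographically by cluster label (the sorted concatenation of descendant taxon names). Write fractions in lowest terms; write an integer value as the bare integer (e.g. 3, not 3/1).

(((H:4,U:1):3,W:23/2):-7/4,X:-7/4)

1. join H+U (d=5, Q=-38) ⇒ HU; edges |H|=4, |U|=1
  updated: d(HU,W)=29/2, d(HU,X)=-1/2
2. join HU+W (d=29/2, Q=-22) ⇒ HUW; edges |HU|=3, |W|=23/2
  updated: d(HUW,X)=-7/2
3. join HUW+X (d=-7/2) ⇒ HUWX; edges |HUW|=-7/4, |X|=-7/4
final tree: (((H:4,U:1):3,W:23/2):-7/4,X:-7/4)
total length: 16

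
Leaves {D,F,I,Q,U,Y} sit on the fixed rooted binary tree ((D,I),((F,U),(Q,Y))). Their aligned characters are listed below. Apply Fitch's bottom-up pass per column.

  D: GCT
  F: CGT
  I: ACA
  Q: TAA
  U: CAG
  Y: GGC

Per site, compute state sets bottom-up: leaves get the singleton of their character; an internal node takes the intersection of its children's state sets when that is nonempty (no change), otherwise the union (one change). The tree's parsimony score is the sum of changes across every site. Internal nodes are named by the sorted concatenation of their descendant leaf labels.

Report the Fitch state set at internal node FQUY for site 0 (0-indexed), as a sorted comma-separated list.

[col 0] DI: children D:{G}, I:{A} ∪→ {A,G}; cost 1
[col 0] FU: children F:{C}, U:{C} ∩→ {C}; cost 0
[col 0] QY: children Q:{T}, Y:{G} ∪→ {G,T}; cost 1
[col 0] FQUY: children FU:{C}, QY:{G,T} ∪→ {C,G,T}; cost 1
[col 0] DFIQUY: children DI:{A,G}, FQUY:{C,G,T} ∩→ {G}; cost 0
[col 1] DI: children D:{C}, I:{C} ∩→ {C}; cost 0
[col 1] FU: children F:{G}, U:{A} ∪→ {A,G}; cost 1
[col 1] QY: children Q:{A}, Y:{G} ∪→ {A,G}; cost 1
[col 1] FQUY: children FU:{A,G}, QY:{A,G} ∩→ {A,G}; cost 0
[col 1] DFIQUY: children DI:{C}, FQUY:{A,G} ∪→ {A,C,G}; cost 1
[col 2] DI: children D:{T}, I:{A} ∪→ {A,T}; cost 1
[col 2] FU: children F:{T}, U:{G} ∪→ {G,T}; cost 1
[col 2] QY: children Q:{A}, Y:{C} ∪→ {A,C}; cost 1
[col 2] FQUY: children FU:{G,T}, QY:{A,C} ∪→ {A,C,G,T}; cost 1
[col 2] DFIQUY: children DI:{A,T}, FQUY:{A,C,G,T} ∩→ {A,T}; cost 0
per-site changes: [3, 3, 4]; total = 10

C,G,T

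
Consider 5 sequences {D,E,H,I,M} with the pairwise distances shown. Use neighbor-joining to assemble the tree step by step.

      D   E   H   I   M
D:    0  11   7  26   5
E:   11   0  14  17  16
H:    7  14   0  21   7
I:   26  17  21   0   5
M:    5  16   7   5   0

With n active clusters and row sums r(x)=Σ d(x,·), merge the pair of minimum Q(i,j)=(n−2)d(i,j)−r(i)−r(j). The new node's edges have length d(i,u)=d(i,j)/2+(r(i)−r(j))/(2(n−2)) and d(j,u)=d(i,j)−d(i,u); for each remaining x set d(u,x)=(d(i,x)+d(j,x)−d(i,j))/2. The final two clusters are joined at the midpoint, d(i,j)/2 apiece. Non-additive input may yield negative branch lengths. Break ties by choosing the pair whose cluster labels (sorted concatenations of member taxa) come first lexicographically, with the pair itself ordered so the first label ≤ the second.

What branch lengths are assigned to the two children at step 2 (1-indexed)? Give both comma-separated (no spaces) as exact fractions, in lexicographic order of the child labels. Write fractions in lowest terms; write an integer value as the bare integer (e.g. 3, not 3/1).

1. join I+M (d=5, Q=-87) ⇒ IM; edges |I|=17/2, |M|=-7/2
  updated: d(D,IM)=13, d(E,IM)=14, d(H,IM)=23/2
2. join D+H (d=7, Q=-99/2) ⇒ DH; edges |D|=25/8, |H|=31/8
  updated: d(DH,E)=9, d(DH,IM)=35/4
3. join DH+E (d=9, Q=-127/4) ⇒ DEH; edges |DH|=15/8, |E|=57/8
  updated: d(DEH,IM)=55/8
4. join DEH+IM (d=55/8) ⇒ DEHIM; edges |DEH|=55/16, |IM|=55/16
final tree: (((D:25/8,H:31/8):15/8,E:57/8):55/16,(I:17/2,M:-7/2):55/16)
total length: 223/8

25/8,31/8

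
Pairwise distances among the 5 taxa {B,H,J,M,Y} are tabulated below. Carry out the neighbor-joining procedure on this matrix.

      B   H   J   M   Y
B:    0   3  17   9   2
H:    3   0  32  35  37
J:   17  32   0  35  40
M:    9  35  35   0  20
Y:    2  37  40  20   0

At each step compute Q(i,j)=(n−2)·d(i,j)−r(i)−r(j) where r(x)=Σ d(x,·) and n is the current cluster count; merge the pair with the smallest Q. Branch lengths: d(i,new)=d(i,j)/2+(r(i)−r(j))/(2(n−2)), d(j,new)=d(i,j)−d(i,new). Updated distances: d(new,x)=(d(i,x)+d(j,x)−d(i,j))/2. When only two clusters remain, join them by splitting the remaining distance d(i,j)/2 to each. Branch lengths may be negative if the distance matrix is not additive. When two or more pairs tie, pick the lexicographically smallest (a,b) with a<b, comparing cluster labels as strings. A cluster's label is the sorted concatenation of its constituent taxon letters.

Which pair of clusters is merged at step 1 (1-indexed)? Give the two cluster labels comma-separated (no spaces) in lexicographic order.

M,Y

1. join M+Y (d=20, Q=-138) ⇒ MY; edges |M|=10, |Y|=10
  updated: d(B,MY)=-9/2, d(H,MY)=26, d(J,MY)=55/2
2. join B+MY (d=-9/2, Q=-147/2) ⇒ BMY; edges |B|=-85/8, |MY|=49/8
  updated: d(BMY,H)=67/4, d(BMY,J)=49/2
3. join BMY+H (d=67/4, Q=-293/4) ⇒ BHMY; edges |BMY|=37/8, |H|=97/8
  updated: d(BHMY,J)=159/8
4. join BHMY+J (d=159/8) ⇒ BHJMY; edges |BHMY|=159/16, |J|=159/16
final tree: (((B:-85/8,(M:10,Y:10):49/8):37/8,H:97/8):159/16,J:159/16)
total length: 417/8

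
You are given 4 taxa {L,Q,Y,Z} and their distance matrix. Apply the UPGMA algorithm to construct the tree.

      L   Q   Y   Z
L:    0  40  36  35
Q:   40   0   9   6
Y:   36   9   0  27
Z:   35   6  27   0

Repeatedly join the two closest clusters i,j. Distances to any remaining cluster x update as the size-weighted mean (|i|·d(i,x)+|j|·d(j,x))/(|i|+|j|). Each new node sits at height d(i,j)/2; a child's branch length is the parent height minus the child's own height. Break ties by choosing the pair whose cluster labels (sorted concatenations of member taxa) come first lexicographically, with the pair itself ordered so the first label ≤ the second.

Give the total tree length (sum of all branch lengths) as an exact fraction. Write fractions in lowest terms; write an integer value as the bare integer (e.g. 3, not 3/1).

49

step 1: merge (Q,Z) at d=6; branch lengths Q→3, Z→3; new cluster QZ
  updated: d(L,QZ)=75/2, d(QZ,Y)=18
step 2: merge (QZ,Y) at d=18; branch lengths QZ→6, Y→9; new cluster QYZ
  updated: d(L,QYZ)=37
step 3: merge (L,QYZ) at d=37; branch lengths L→37/2, QYZ→19/2; new cluster LQYZ
final tree: (L:37/2,((Q:3,Z:3):6,Y:9):19/2)
total length: 49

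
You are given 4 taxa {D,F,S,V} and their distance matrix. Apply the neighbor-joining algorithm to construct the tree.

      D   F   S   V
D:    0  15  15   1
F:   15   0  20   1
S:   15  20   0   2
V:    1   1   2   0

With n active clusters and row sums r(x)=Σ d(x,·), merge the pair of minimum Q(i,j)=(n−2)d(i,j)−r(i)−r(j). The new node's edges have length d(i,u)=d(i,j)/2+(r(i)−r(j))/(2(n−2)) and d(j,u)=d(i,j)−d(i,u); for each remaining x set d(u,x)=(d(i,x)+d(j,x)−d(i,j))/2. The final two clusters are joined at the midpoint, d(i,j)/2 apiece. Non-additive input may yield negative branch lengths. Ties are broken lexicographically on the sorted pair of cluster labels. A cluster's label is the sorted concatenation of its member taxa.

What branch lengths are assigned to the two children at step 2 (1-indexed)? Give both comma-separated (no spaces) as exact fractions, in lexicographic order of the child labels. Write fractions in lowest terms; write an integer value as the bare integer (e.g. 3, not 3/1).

3/2,17/2

1. join D+S (d=15, Q=-38) ⇒ DS; edges |D|=6, |S|=9
  updated: d(DS,F)=10, d(DS,V)=-6
2. join DS+F (d=10, Q=-5) ⇒ DFS; edges |DS|=3/2, |F|=17/2
  updated: d(DFS,V)=-15/2
3. join DFS+V (d=-15/2) ⇒ DFSV; edges |DFS|=-15/4, |V|=-15/4
final tree: (((D:6,S:9):3/2,F:17/2):-15/4,V:-15/4)
total length: 35/2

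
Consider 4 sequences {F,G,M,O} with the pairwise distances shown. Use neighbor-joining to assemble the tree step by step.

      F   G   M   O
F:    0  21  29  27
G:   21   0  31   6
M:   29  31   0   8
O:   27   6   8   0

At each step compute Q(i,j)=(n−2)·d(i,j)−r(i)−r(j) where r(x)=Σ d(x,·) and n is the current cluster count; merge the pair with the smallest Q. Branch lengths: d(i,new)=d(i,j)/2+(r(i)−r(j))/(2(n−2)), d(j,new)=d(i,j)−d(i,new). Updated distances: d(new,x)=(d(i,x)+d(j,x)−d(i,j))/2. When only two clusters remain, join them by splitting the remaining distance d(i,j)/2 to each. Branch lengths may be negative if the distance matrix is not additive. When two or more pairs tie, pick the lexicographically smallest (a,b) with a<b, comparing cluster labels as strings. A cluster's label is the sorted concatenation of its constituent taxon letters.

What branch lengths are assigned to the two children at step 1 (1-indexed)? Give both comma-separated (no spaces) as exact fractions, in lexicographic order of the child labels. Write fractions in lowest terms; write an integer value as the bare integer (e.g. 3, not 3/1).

1. join F+G (d=21, Q=-93) ⇒ FG; edges |F|=61/4, |G|=23/4
  updated: d(FG,M)=39/2, d(FG,O)=6
2. join FG+M (d=39/2, Q=-67/2) ⇒ FGM; edges |FG|=35/4, |M|=43/4
  updated: d(FGM,O)=-11/4
3. join FGM+O (d=-11/4) ⇒ FGMO; edges |FGM|=-11/8, |O|=-11/8
final tree: (((F:61/4,G:23/4):35/4,M:43/4):-11/8,O:-11/8)
total length: 151/4

61/4,23/4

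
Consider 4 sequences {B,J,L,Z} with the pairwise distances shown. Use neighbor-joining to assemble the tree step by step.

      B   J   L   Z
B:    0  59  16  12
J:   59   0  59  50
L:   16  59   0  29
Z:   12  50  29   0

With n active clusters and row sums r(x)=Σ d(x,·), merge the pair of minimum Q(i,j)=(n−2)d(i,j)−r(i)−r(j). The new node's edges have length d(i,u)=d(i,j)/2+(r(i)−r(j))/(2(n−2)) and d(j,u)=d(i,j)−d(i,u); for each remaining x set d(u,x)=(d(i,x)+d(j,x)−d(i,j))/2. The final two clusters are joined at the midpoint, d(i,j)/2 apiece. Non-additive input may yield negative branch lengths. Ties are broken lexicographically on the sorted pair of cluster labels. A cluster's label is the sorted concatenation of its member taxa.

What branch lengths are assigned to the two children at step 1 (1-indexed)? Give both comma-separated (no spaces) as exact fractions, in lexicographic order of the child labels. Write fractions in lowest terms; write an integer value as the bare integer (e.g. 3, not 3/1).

15/4,49/4

step 1: merge (B,L) at d=16, Q=-159; branch lengths B→15/4, L→49/4; new cluster BL
  updated: d(BL,J)=51, d(BL,Z)=25/2
step 2: merge (BL,J) at d=51, Q=-227/2; branch lengths BL→27/4, J→177/4; new cluster BJL
  updated: d(BJL,Z)=23/4
step 3: merge (BJL,Z) at d=23/4; branch lengths BJL→23/8, Z→23/8; new cluster BJLZ
final tree: (((B:15/4,L:49/4):27/4,J:177/4):23/8,Z:23/8)
total length: 291/4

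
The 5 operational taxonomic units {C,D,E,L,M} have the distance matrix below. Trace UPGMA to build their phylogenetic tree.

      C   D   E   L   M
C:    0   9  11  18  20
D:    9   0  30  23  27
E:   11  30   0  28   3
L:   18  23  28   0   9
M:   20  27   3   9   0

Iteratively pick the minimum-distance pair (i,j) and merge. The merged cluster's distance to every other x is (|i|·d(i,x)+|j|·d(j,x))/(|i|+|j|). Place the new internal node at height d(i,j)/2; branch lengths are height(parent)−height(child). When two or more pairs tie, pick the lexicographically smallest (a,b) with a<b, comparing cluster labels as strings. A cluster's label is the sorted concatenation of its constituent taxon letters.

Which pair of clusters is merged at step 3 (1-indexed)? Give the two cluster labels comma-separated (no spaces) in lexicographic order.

EM,L

step 1: merge (E,M) at d=3; branch lengths E→3/2, M→3/2; new cluster EM
  updated: d(C,EM)=31/2, d(D,EM)=57/2, d(EM,L)=37/2
step 2: merge (C,D) at d=9; branch lengths C→9/2, D→9/2; new cluster CD
  updated: d(CD,EM)=22, d(CD,L)=41/2
step 3: merge (EM,L) at d=37/2; branch lengths EM→31/4, L→37/4; new cluster ELM
  updated: d(CD,ELM)=43/2
step 4: merge (CD,ELM) at d=43/2; branch lengths CD→25/4, ELM→3/2; new cluster CDELM
final tree: ((C:9/2,D:9/2):25/4,((E:3/2,M:3/2):31/4,L:37/4):3/2)
total length: 147/4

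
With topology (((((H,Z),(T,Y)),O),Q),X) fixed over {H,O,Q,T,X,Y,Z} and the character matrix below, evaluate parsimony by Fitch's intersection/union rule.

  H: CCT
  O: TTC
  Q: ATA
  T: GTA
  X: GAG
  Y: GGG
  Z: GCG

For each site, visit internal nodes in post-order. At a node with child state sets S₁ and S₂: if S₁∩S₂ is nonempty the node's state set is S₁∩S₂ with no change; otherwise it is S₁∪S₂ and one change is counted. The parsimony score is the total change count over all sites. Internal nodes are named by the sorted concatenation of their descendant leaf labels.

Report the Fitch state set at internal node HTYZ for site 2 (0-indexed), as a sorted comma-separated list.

HZ@0: {C} ∪ {G} = {C,G} (union, +1)
TY@0: {G} ∩ {G} = {G} (intersection, +0)
HTYZ@0: {C,G} ∩ {G} = {G} (intersection, +0)
HOTYZ@0: {G} ∪ {T} = {G,T} (union, +1)
HOQTYZ@0: {G,T} ∪ {A} = {A,G,T} (union, +1)
HOQTXYZ@0: {A,G,T} ∩ {G} = {G} (intersection, +0)
HZ@1: {C} ∩ {C} = {C} (intersection, +0)
TY@1: {T} ∪ {G} = {G,T} (union, +1)
HTYZ@1: {C} ∪ {G,T} = {C,G,T} (union, +1)
HOTYZ@1: {C,G,T} ∩ {T} = {T} (intersection, +0)
HOQTYZ@1: {T} ∩ {T} = {T} (intersection, +0)
HOQTXYZ@1: {T} ∪ {A} = {A,T} (union, +1)
HZ@2: {T} ∪ {G} = {G,T} (union, +1)
TY@2: {A} ∪ {G} = {A,G} (union, +1)
HTYZ@2: {G,T} ∩ {A,G} = {G} (intersection, +0)
HOTYZ@2: {G} ∪ {C} = {C,G} (union, +1)
HOQTYZ@2: {C,G} ∪ {A} = {A,C,G} (union, +1)
HOQTXYZ@2: {A,C,G} ∩ {G} = {G} (intersection, +0)
per-site changes: [3, 3, 4]; total = 10

G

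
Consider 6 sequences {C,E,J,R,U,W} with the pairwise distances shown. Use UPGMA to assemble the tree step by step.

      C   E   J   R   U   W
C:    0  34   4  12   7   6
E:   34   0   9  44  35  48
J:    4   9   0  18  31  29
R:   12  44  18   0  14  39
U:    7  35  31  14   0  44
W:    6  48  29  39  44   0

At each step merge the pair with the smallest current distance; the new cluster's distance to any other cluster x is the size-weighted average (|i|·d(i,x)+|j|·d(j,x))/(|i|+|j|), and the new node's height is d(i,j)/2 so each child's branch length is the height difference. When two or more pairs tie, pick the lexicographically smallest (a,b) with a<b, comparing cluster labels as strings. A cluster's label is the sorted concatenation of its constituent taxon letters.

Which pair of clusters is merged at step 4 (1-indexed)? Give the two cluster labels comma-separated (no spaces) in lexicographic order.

step 1: merge (C,J) at d=4; branch lengths C→2, J→2; new cluster CJ
  updated: d(CJ,E)=43/2, d(CJ,R)=15, d(CJ,U)=19, d(CJ,W)=35/2
step 2: merge (R,U) at d=14; branch lengths R→7, U→7; new cluster RU
  updated: d(CJ,RU)=17, d(E,RU)=79/2, d(RU,W)=83/2
step 3: merge (CJ,RU) at d=17; branch lengths CJ→13/2, RU→3/2; new cluster CJRU
  updated: d(CJRU,E)=61/2, d(CJRU,W)=59/2
step 4: merge (CJRU,W) at d=59/2; branch lengths CJRU→25/4, W→59/4; new cluster CJRUW
  updated: d(CJRUW,E)=34
step 5: merge (CJRUW,E) at d=34; branch lengths CJRUW→9/4, E→17; new cluster CEJRUW
final tree: ((((C:2,J:2):13/2,(R:7,U:7):3/2):25/4,W:59/4):9/4,E:17)
total length: 265/4

CJRU,W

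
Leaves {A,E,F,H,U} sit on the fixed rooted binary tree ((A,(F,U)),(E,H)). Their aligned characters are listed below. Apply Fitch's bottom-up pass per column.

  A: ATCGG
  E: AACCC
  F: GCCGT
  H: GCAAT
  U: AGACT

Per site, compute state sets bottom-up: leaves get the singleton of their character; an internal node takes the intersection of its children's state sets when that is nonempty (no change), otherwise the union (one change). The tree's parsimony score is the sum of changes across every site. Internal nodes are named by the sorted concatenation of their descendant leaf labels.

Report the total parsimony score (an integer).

[col 0] FU: children F:{G}, U:{A} ∪→ {A,G}; cost 1
[col 0] AFU: children A:{A}, FU:{A,G} ∩→ {A}; cost 0
[col 0] EH: children E:{A}, H:{G} ∪→ {A,G}; cost 1
[col 0] AEFHU: children AFU:{A}, EH:{A,G} ∩→ {A}; cost 0
[col 1] FU: children F:{C}, U:{G} ∪→ {C,G}; cost 1
[col 1] AFU: children A:{T}, FU:{C,G} ∪→ {C,G,T}; cost 1
[col 1] EH: children E:{A}, H:{C} ∪→ {A,C}; cost 1
[col 1] AEFHU: children AFU:{C,G,T}, EH:{A,C} ∩→ {C}; cost 0
[col 2] FU: children F:{C}, U:{A} ∪→ {A,C}; cost 1
[col 2] AFU: children A:{C}, FU:{A,C} ∩→ {C}; cost 0
[col 2] EH: children E:{C}, H:{A} ∪→ {A,C}; cost 1
[col 2] AEFHU: children AFU:{C}, EH:{A,C} ∩→ {C}; cost 0
[col 3] FU: children F:{G}, U:{C} ∪→ {C,G}; cost 1
[col 3] AFU: children A:{G}, FU:{C,G} ∩→ {G}; cost 0
[col 3] EH: children E:{C}, H:{A} ∪→ {A,C}; cost 1
[col 3] AEFHU: children AFU:{G}, EH:{A,C} ∪→ {A,C,G}; cost 1
[col 4] FU: children F:{T}, U:{T} ∩→ {T}; cost 0
[col 4] AFU: children A:{G}, FU:{T} ∪→ {G,T}; cost 1
[col 4] EH: children E:{C}, H:{T} ∪→ {C,T}; cost 1
[col 4] AEFHU: children AFU:{G,T}, EH:{C,T} ∩→ {T}; cost 0
per-site changes: [2, 3, 2, 3, 2]; total = 12

12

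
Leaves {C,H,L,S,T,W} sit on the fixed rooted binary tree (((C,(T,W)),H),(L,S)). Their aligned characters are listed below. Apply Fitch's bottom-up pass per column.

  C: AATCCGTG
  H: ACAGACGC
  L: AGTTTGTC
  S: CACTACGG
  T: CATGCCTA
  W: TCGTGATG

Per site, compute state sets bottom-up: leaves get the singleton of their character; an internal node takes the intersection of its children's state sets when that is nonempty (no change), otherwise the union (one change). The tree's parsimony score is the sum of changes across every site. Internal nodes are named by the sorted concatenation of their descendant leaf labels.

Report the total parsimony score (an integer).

site 0, node TW: T={C} ∪ W={T} → {C,T} (+1)
site 0, node CTW: C={A} ∪ TW={C,T} → {A,C,T} (+1)
site 0, node CHTW: CTW={A,C,T} ∩ H={A} → {A} (+0)
site 0, node LS: L={A} ∪ S={C} → {A,C} (+1)
site 0, node CHLSTW: CHTW={A} ∩ LS={A,C} → {A} (+0)
site 1, node TW: T={A} ∪ W={C} → {A,C} (+1)
site 1, node CTW: C={A} ∩ TW={A,C} → {A} (+0)
site 1, node CHTW: CTW={A} ∪ H={C} → {A,C} (+1)
site 1, node LS: L={G} ∪ S={A} → {A,G} (+1)
site 1, node CHLSTW: CHTW={A,C} ∩ LS={A,G} → {A} (+0)
site 2, node TW: T={T} ∪ W={G} → {G,T} (+1)
site 2, node CTW: C={T} ∩ TW={G,T} → {T} (+0)
site 2, node CHTW: CTW={T} ∪ H={A} → {A,T} (+1)
site 2, node LS: L={T} ∪ S={C} → {C,T} (+1)
site 2, node CHLSTW: CHTW={A,T} ∩ LS={C,T} → {T} (+0)
site 3, node TW: T={G} ∪ W={T} → {G,T} (+1)
site 3, node CTW: C={C} ∪ TW={G,T} → {C,G,T} (+1)
site 3, node CHTW: CTW={C,G,T} ∩ H={G} → {G} (+0)
site 3, node LS: L={T} ∩ S={T} → {T} (+0)
site 3, node CHLSTW: CHTW={G} ∪ LS={T} → {G,T} (+1)
site 4, node TW: T={C} ∪ W={G} → {C,G} (+1)
site 4, node CTW: C={C} ∩ TW={C,G} → {C} (+0)
site 4, node CHTW: CTW={C} ∪ H={A} → {A,C} (+1)
site 4, node LS: L={T} ∪ S={A} → {A,T} (+1)
site 4, node CHLSTW: CHTW={A,C} ∩ LS={A,T} → {A} (+0)
site 5, node TW: T={C} ∪ W={A} → {A,C} (+1)
site 5, node CTW: C={G} ∪ TW={A,C} → {A,C,G} (+1)
site 5, node CHTW: CTW={A,C,G} ∩ H={C} → {C} (+0)
site 5, node LS: L={G} ∪ S={C} → {C,G} (+1)
site 5, node CHLSTW: CHTW={C} ∩ LS={C,G} → {C} (+0)
site 6, node TW: T={T} ∩ W={T} → {T} (+0)
site 6, node CTW: C={T} ∩ TW={T} → {T} (+0)
site 6, node CHTW: CTW={T} ∪ H={G} → {G,T} (+1)
site 6, node LS: L={T} ∪ S={G} → {G,T} (+1)
site 6, node CHLSTW: CHTW={G,T} ∩ LS={G,T} → {G,T} (+0)
site 7, node TW: T={A} ∪ W={G} → {A,G} (+1)
site 7, node CTW: C={G} ∩ TW={A,G} → {G} (+0)
site 7, node CHTW: CTW={G} ∪ H={C} → {C,G} (+1)
site 7, node LS: L={C} ∪ S={G} → {C,G} (+1)
site 7, node CHLSTW: CHTW={C,G} ∩ LS={C,G} → {C,G} (+0)
per-site changes: [3, 3, 3, 3, 3, 3, 2, 3]; total = 23

23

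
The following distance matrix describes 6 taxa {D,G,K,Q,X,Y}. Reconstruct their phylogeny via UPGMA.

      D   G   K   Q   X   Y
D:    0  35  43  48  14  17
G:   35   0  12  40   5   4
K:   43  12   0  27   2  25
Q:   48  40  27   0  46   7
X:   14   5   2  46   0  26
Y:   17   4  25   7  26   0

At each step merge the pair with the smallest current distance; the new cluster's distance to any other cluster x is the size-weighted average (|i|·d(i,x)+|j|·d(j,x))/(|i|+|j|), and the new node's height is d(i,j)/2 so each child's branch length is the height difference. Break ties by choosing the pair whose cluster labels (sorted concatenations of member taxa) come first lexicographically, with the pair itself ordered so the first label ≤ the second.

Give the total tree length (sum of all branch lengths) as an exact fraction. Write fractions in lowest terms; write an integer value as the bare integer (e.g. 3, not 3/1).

step 1: merge (K,X) at d=2; branch lengths K→1, X→1; new cluster KX
  updated: d(D,KX)=57/2, d(G,KX)=17/2, d(KX,Q)=73/2, d(KX,Y)=51/2
step 2: merge (G,Y) at d=4; branch lengths G→2, Y→2; new cluster GY
  updated: d(D,GY)=26, d(GY,KX)=17, d(GY,Q)=47/2
step 3: merge (GY,KX) at d=17; branch lengths GY→13/2, KX→15/2; new cluster GKXY
  updated: d(D,GKXY)=109/4, d(GKXY,Q)=30
step 4: merge (D,GKXY) at d=109/4; branch lengths D→109/8, GKXY→41/8; new cluster DGKXY
  updated: d(DGKXY,Q)=168/5
step 5: merge (DGKXY,Q) at d=168/5; branch lengths DGKXY→127/40, Q→84/5; new cluster DGKQXY
final tree: ((D:109/8,((G:2,Y:2):13/2,(K:1,X:1):15/2):41/8):127/40,Q:84/5)
total length: 2349/40

2349/40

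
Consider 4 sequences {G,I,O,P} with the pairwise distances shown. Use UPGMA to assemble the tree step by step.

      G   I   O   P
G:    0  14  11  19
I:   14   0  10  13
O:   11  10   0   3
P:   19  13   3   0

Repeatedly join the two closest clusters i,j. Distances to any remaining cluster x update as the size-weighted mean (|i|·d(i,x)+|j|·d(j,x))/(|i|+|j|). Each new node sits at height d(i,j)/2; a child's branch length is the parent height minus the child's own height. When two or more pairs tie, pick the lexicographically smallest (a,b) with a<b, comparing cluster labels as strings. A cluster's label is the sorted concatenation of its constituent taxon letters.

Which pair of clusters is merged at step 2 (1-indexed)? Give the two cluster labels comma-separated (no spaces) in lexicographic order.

step 1: merge (O,P) at d=3; branch lengths O→3/2, P→3/2; new cluster OP
  updated: d(G,OP)=15, d(I,OP)=23/2
step 2: merge (I,OP) at d=23/2; branch lengths I→23/4, OP→17/4; new cluster IOP
  updated: d(G,IOP)=44/3
step 3: merge (G,IOP) at d=44/3; branch lengths G→22/3, IOP→19/12; new cluster GIOP
final tree: (G:22/3,(I:23/4,(O:3/2,P:3/2):17/4):19/12)
total length: 263/12

I,OP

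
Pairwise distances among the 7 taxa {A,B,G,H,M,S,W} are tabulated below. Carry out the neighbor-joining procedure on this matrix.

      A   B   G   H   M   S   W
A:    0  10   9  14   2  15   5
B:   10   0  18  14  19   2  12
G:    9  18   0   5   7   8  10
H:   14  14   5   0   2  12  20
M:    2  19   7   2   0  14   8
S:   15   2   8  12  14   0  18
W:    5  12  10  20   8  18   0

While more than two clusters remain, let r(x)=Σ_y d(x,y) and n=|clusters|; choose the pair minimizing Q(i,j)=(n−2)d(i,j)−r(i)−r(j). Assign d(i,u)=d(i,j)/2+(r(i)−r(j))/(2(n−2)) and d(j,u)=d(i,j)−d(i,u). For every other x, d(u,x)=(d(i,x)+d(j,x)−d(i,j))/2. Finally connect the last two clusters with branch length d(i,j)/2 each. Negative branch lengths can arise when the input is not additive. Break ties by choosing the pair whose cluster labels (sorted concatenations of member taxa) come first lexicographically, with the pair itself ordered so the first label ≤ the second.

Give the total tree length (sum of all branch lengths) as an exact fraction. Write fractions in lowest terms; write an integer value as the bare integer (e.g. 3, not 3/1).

423/16

step 1: merge (B,S) at d=2, Q=-134; branch lengths B→8/5, S→2/5; new cluster BS
  updated: d(A,BS)=23/2, d(BS,G)=12, d(BS,H)=12, d(BS,M)=31/2, d(BS,W)=14
step 2: merge (H,M) at d=2, Q=-159/2; branch lengths H→53/16, M→-21/16; new cluster HM
  updated: d(A,HM)=7, d(BS,HM)=51/4, d(G,HM)=5, d(HM,W)=13
step 3: merge (A,W) at d=5, Q=-119/2; branch lengths A→11/12, W→49/12; new cluster AW
  updated: d(AW,BS)=41/4, d(AW,G)=7, d(AW,HM)=15/2
step 4: merge (AW,BS) at d=41/4, Q=-157/4; branch lengths AW→41/16, BS→123/16; new cluster ABSW
  updated: d(ABSW,G)=35/8, d(ABSW,HM)=5
step 5: merge (ABSW,G) at d=35/8, Q=-115/8; branch lengths ABSW→35/16, G→35/16; new cluster ABGSW
  updated: d(ABGSW,HM)=45/16
step 6: merge (ABGSW,HM) at d=45/16; branch lengths ABGSW→45/32, HM→45/32; new cluster ABGHMSW
final tree: ((((A:11/12,W:49/12):41/16,(B:8/5,S:2/5):123/16):35/16,G:35/16):45/32,(H:53/16,M:-21/16):45/32)
total length: 423/16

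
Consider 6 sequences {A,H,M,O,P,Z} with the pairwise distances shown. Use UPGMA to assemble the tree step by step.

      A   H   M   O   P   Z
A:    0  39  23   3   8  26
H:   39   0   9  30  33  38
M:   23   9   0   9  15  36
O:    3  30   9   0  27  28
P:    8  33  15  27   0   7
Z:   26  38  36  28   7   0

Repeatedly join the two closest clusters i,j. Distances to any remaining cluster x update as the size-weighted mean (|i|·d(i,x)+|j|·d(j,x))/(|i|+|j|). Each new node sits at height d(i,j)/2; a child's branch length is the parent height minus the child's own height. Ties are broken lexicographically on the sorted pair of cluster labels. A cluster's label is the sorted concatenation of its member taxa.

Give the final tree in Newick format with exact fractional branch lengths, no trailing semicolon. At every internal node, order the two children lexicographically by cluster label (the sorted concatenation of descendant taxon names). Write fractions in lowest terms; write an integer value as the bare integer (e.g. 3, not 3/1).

iteration 1: select A,O (d=3); attach at lengths (3/2, 3/2); label the merged cluster AO
  updated: d(AO,H)=69/2, d(AO,M)=16, d(AO,P)=35/2, d(AO,Z)=27
iteration 2: select P,Z (d=7); attach at lengths (7/2, 7/2); label the merged cluster PZ
  updated: d(AO,PZ)=89/4, d(H,PZ)=71/2, d(M,PZ)=51/2
iteration 3: select H,M (d=9); attach at lengths (9/2, 9/2); label the merged cluster HM
  updated: d(AO,HM)=101/4, d(HM,PZ)=61/2
iteration 4: select AO,PZ (d=89/4); attach at lengths (77/8, 61/8); label the merged cluster AOPZ
  updated: d(AOPZ,HM)=223/8
iteration 5: select AOPZ,HM (d=223/8); attach at lengths (45/16, 151/16); label the merged cluster AHMOPZ
final tree: (((A:3/2,O:3/2):77/8,(P:7/2,Z:7/2):61/8):45/16,(H:9/2,M:9/2):151/16)
total length: 97/2

(((A:3/2,O:3/2):77/8,(P:7/2,Z:7/2):61/8):45/16,(H:9/2,M:9/2):151/16)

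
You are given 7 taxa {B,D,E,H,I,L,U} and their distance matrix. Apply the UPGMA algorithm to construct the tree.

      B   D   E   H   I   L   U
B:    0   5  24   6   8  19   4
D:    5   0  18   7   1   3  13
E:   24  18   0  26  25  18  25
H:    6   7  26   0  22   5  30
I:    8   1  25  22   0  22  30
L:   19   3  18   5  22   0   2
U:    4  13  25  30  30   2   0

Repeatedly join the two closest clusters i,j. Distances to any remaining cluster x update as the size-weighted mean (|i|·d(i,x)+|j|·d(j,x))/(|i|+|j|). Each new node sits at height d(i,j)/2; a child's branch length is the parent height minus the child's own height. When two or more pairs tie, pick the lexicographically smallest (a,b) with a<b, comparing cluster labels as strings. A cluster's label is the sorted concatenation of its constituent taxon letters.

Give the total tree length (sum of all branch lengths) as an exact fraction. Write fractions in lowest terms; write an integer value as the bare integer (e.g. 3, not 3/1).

step 1: merge (D,I) at d=1; branch lengths D→1/2, I→1/2; new cluster DI
  updated: d(B,DI)=13/2, d(DI,E)=43/2, d(DI,H)=29/2, d(DI,L)=25/2, d(DI,U)=43/2
step 2: merge (L,U) at d=2; branch lengths L→1, U→1; new cluster LU
  updated: d(B,LU)=23/2, d(DI,LU)=17, d(E,LU)=43/2, d(H,LU)=35/2
step 3: merge (B,H) at d=6; branch lengths B→3, H→3; new cluster BH
  updated: d(BH,DI)=21/2, d(BH,E)=25, d(BH,LU)=29/2
step 4: merge (BH,DI) at d=21/2; branch lengths BH→9/4, DI→19/4; new cluster BDHI
  updated: d(BDHI,E)=93/4, d(BDHI,LU)=63/4
step 5: merge (BDHI,LU) at d=63/4; branch lengths BDHI→21/8, LU→55/8; new cluster BDHILU
  updated: d(BDHILU,E)=68/3
step 6: merge (BDHILU,E) at d=68/3; branch lengths BDHILU→83/24, E→34/3; new cluster BDEHILU
final tree: ((((B:3,H:3):9/4,(D:1/2,I:1/2):19/4):21/8,(L:1,U:1):55/8):83/24,E:34/3)
total length: 967/24

967/24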